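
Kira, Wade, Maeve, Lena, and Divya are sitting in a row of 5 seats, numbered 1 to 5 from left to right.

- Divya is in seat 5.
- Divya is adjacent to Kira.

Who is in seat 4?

Kira

With clue 1, Divya is ruled out for seat 4.
With clues 1–2, Lena, Maeve, and Wade are ruled out for seat 4.
So seat 4 is Kira.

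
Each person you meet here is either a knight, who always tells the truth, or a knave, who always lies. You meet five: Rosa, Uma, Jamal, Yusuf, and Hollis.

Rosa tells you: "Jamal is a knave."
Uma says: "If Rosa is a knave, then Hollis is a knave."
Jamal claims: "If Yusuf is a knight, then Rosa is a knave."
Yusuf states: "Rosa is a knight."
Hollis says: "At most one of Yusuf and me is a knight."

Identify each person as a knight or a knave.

Rosa: knave, Uma: knave, Jamal: knight, Yusuf: knave, Hollis: knight

Consider Rosa. Suppose Rosa is a knight.
Then no assignment of the remaining roles makes every statement match its speaker's type — contradiction.
So Rosa is a knave.
With that fixed, Jamal's statement is true, so Jamal is a knight.
With that fixed, Yusuf's statement is false, so Yusuf is a knave.
With that fixed, Hollis's statement is true, so Hollis is a knight.
With that fixed, Uma's statement is false, so Uma is a knave.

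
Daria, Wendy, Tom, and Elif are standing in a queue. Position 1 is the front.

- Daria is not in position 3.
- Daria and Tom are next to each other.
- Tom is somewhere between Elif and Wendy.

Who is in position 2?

Daria

With clues 1–3, Elif, Tom, and Wendy are ruled out for position 2.
So position 2 is Daria.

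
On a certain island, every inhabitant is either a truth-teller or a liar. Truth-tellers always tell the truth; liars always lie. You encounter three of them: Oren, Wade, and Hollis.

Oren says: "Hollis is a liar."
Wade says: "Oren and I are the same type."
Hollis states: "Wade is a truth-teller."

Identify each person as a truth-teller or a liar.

Consider Oren. Suppose Oren is a liar.
Then whichever role Wade has, Wade's statement has the wrong truth value — contradiction.
So Oren is a truth-teller.
Consider Wade. Suppose Wade is a truth-teller.
Then no assignment of the remaining roles makes every statement match its speaker's type — contradiction.
So Wade is a liar.
With that fixed, Hollis's statement is false, so Hollis is a liar.

Oren: truth-teller, Wade: liar, Hollis: liar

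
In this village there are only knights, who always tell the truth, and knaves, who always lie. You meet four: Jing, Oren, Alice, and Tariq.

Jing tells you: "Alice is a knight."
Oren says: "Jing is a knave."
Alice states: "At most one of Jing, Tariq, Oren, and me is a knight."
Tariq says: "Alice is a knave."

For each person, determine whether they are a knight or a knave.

Jing: knave, Oren: knight, Alice: knave, Tariq: knight

Consider Jing. Suppose Jing is a knight.
Then no assignment of the remaining roles makes every statement match its speaker's type — contradiction.
So Jing is a knave.
With that fixed, Oren's statement is true, so Oren is a knight.
Consider Alice. Suppose Alice is a knight.
Then Jing's statement comes out true, contradicting Jing being a knave.
So Alice is a knave.
With that fixed, Tariq's statement is true, so Tariq is a knight.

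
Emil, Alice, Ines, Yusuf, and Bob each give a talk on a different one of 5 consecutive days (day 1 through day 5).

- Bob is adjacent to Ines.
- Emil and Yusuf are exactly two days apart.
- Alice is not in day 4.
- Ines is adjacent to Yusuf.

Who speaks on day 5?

With clues 1–2, Alice is ruled out for day 5.
With clues 1–3, Emil and Yusuf are ruled out for day 5.
With clues 1–4, Ines is ruled out for day 5.
So day 5 is Bob.

Bob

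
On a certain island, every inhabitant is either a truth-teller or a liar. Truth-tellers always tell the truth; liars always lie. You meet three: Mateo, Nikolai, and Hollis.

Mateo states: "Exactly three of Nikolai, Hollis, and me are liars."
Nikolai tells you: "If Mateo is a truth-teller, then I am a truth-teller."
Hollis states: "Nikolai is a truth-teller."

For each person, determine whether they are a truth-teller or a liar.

Consider Mateo. Suppose Mateo is a truth-teller.
Then Mateo's own statement would have to be true, but it can't be — contradiction.
So Mateo is a liar.
With that fixed, Nikolai's statement is true, so Nikolai is a truth-teller.
With that fixed, Hollis's statement is true, so Hollis is a truth-teller.

Mateo: liar, Nikolai: truth-teller, Hollis: truth-teller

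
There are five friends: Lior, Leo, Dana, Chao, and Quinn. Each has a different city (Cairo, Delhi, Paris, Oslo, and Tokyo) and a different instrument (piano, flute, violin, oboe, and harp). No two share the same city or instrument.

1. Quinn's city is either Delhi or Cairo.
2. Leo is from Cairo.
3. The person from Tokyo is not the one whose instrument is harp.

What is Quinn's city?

Delhi

Clue 1 rules out Oslo, Paris, and Tokyo for Quinn's city.
With clues 1–2, Cairo is impossible for Quinn's city.
That leaves Delhi.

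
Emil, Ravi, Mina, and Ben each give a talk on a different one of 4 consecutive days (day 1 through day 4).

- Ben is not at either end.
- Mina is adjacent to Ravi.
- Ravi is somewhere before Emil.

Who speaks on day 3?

With clues 1–2, Emil is ruled out for day 3.
With clues 1–3, Mina and Ravi are ruled out for day 3.
So day 3 is Ben.

Ben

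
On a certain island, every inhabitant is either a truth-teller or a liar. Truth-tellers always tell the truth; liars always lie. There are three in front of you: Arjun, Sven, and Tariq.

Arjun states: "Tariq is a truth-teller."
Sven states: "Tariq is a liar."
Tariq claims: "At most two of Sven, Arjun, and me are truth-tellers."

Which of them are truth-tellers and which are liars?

Consider Arjun. Suppose Arjun is a liar.
Then no assignment of the remaining roles makes every statement match its speaker's type — contradiction.
So Arjun is a truth-teller.
Consider Sven. Suppose Sven is a truth-teller.
Then whichever role Tariq has, Tariq's statement has the wrong truth value — contradiction.
So Sven is a liar.
With that fixed, Tariq's statement is true, so Tariq is a truth-teller.

Arjun: truth-teller, Sven: liar, Tariq: truth-teller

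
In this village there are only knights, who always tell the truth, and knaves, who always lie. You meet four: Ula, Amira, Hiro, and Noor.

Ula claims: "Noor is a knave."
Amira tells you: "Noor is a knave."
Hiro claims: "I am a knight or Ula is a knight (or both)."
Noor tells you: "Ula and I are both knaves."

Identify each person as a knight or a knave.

Ula: knight, Amira: knight, Hiro: knight, Noor: knave

Consider Ula. Suppose Ula is a knave.
Then whichever role Noor has, Noor's statement has the wrong truth value — contradiction.
So Ula is a knight.
With that fixed, Hiro's statement is true, so Hiro is a knight.
With that fixed, Noor's statement is false, so Noor is a knave.
With that fixed, Amira's statement is true, so Amira is a knight.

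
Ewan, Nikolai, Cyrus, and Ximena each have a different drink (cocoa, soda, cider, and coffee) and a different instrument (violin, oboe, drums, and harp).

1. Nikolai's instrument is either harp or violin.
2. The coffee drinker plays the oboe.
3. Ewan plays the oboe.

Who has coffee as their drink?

Ewan

With clues 1–2, Nikolai is impossible for the one with drink coffee.
With clues 1–3, Cyrus and Ximena are impossible for the one with drink coffee.
That leaves Ewan.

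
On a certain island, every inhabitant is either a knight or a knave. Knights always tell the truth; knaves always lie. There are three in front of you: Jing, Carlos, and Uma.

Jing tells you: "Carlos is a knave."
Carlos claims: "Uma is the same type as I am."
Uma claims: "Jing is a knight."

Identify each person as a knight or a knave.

Jing: knight, Carlos: knave, Uma: knight

Consider Jing. Suppose Jing is a knave.
Then no assignment of the remaining roles makes every statement match its speaker's type — contradiction.
So Jing is a knight.
With that fixed, Uma's statement is true, so Uma is a knight.
Consider Carlos. Suppose Carlos is a knight.
Then Jing's statement comes out false, contradicting Jing being a knight.
So Carlos is a knave.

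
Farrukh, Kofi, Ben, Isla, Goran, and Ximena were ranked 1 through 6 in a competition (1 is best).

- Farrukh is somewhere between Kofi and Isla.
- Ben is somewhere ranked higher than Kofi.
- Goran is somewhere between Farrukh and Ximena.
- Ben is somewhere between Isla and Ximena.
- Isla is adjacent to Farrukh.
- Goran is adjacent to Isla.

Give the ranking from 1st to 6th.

Ximena, Ben, Goran, Isla, Farrukh, Kofi

From clue 1: Farrukh is in {2,3,4,5}.
From clues 1–4: Farrukh is in {2,3,5}.
From clues 1–5: Farrukh is in {2,5}.
From clues 1–6: Ximena → rank 1, Ben → rank 2, Goran → rank 3, Isla → rank 4, Farrukh → rank 5, Kofi → rank 6.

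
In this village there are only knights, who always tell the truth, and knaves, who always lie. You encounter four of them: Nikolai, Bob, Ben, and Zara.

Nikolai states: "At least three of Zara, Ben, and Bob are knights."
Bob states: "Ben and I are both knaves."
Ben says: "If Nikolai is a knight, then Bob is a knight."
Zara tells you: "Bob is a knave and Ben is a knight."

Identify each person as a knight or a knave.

Nikolai: knave, Bob: knave, Ben: knight, Zara: knight

Consider Nikolai. Suppose Nikolai is a knight.
Then no assignment of the remaining roles makes every statement match its speaker's type — contradiction.
So Nikolai is a knave.
With that fixed, Ben's statement is true, so Ben is a knight.
With that fixed, Bob's statement is false, so Bob is a knave.
With that fixed, Zara's statement is true, so Zara is a knight.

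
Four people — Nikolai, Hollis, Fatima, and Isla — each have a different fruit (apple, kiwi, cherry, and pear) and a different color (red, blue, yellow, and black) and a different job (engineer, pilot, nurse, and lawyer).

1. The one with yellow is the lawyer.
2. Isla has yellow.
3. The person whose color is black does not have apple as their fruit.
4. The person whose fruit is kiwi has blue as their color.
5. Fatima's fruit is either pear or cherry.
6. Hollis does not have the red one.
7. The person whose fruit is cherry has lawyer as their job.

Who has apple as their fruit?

With clues 1–5, Fatima is impossible for the one with fruit apple.
With clues 1–6, Hollis is impossible for the one with fruit apple.
With clues 1–7, Isla is impossible for the one with fruit apple.
That leaves Nikolai.

Nikolai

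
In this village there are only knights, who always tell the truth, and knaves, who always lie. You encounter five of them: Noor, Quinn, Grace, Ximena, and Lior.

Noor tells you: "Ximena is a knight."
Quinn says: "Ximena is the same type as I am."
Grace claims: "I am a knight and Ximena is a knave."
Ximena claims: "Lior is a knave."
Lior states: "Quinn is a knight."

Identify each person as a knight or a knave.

Noor: knight, Quinn: knave, Grace: knave, Ximena: knight, Lior: knave

Consider Noor. Suppose Noor is a knave.
Then no assignment of the remaining roles makes every statement match its speaker's type — contradiction.
So Noor is a knight.
Consider Quinn. Suppose Quinn is a knight.
Then no assignment of the remaining roles makes every statement match its speaker's type — contradiction.
So Quinn is a knave.
With that fixed, Lior's statement is false, so Lior is a knave.
With that fixed, Ximena's statement is true, so Ximena is a knight.
With that fixed, Grace's statement is false, so Grace is a knave.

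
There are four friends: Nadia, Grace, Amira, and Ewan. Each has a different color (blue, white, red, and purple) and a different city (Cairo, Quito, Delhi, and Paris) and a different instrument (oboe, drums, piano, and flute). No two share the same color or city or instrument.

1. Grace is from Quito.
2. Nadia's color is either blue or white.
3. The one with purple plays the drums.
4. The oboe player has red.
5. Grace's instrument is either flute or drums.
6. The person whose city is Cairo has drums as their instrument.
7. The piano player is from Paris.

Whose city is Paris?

Nadia

Clue 1 rules out Grace for the one with city Paris.
With clues 1–7, Amira and Ewan are impossible for the one with city Paris.
That leaves Nadia.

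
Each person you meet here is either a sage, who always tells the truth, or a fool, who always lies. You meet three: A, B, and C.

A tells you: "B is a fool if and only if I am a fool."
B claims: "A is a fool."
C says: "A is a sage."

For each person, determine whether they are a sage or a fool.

A: fool, B: sage, C: fool

Consider A. Suppose A is a sage.
Then no assignment of the remaining roles makes every statement match its speaker's type — contradiction.
So A is a fool.
With that fixed, B's statement is true, so B is a sage.
With that fixed, C's statement is false, so C is a fool.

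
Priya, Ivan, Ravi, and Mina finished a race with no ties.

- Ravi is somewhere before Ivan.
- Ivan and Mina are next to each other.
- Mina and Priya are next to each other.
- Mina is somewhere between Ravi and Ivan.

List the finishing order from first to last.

From clue 1: Ivan is in {2,3,4}.
From clues 1–2: Ravi is in {1,2}.
From clues 1–3: Ravi → place 1, Mina → place 3.
From clues 1–4: Priya → place 2, Ivan → place 4.

Ravi, Priya, Mina, Ivan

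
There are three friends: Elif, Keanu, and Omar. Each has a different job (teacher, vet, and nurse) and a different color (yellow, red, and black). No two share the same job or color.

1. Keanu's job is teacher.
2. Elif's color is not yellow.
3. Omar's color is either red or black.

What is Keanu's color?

With clues 1–3, black and red are impossible for Keanu's color.
That leaves yellow.

yellow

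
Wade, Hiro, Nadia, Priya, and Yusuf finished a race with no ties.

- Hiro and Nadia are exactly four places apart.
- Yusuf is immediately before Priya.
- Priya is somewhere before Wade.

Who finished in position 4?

With clue 1, Hiro and Nadia are ruled out for place 4.
With clues 1–2, Yusuf is ruled out for place 4.
With clues 1–3, Priya is ruled out for place 4.
So place 4 is Wade.

Wade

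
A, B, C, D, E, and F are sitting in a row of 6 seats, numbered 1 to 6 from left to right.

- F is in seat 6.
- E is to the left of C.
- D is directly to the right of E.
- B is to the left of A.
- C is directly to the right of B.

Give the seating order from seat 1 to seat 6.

E, D, B, C, A, F

From clue 1: F → seat 6.
From clues 1–2: C is in {2,3,4,5}.
From clues 1–3: C is in {3,4,5}.
From clues 1–4: A is in {2,4,5}.
From clues 1–5: E → seat 1, D → seat 2, B → seat 3, C → seat 4, A → seat 5.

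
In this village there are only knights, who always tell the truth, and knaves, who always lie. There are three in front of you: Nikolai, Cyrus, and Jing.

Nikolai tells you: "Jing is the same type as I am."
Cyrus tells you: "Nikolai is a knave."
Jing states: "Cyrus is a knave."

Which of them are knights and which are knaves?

Nikolai: knight, Cyrus: knave, Jing: knight

Consider Nikolai. Suppose Nikolai is a knave.
Then no assignment of the remaining roles makes every statement match its speaker's type — contradiction.
So Nikolai is a knight.
With that fixed, Cyrus's statement is false, so Cyrus is a knave.
With that fixed, Jing's statement is true, so Jing is a knight.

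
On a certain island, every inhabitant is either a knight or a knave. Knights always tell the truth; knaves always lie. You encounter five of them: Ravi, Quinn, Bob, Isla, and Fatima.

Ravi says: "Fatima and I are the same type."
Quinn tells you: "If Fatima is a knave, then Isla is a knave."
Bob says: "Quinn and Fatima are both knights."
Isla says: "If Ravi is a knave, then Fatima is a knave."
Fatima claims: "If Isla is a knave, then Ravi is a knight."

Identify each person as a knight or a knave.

Ravi: knight, Quinn: knight, Bob: knight, Isla: knight, Fatima: knight

Consider Ravi. Suppose Ravi is a knave.
Then no assignment of the remaining roles makes every statement match its speaker's type — contradiction.
So Ravi is a knight.
With that fixed, Isla's statement is true, so Isla is a knight.
With that fixed, Fatima's statement is true, so Fatima is a knight.
With that fixed, Quinn's statement is true, so Quinn is a knight.
With that fixed, Bob's statement is true, so Bob is a knight.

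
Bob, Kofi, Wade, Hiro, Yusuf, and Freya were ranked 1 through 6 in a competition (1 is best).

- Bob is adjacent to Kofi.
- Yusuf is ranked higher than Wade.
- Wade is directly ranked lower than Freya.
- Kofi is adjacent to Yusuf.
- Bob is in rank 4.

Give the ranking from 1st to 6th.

Hiro, Yusuf, Kofi, Bob, Freya, Wade

From clues 1–2: Wade is in {2,3,4,5,6}.
From clues 1–3: Wade is in {3,4,5,6}.
From clues 1–4: Kofi is in {2,3}.
From clues 1–5: Hiro → rank 1, Yusuf → rank 2, Kofi → rank 3, Bob → rank 4, Freya → rank 5, Wade → rank 6.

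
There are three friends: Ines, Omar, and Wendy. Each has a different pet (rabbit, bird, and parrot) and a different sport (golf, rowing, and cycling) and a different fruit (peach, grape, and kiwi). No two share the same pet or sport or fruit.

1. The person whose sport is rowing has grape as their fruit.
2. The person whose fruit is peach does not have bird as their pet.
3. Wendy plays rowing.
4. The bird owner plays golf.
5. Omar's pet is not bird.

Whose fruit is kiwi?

With clues 1–3, Wendy is impossible for the one with fruit kiwi.
With clues 1–5, Omar is impossible for the one with fruit kiwi.
That leaves Ines.

Ines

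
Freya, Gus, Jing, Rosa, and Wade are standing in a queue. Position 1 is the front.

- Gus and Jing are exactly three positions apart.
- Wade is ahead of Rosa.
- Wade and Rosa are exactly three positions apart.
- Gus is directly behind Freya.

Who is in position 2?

Wade

With clues 1–2, Rosa is ruled out for position 2.
With clues 1–3, Freya is ruled out for position 2.
With clues 1–4, Gus and Jing are ruled out for position 2.
So position 2 is Wade.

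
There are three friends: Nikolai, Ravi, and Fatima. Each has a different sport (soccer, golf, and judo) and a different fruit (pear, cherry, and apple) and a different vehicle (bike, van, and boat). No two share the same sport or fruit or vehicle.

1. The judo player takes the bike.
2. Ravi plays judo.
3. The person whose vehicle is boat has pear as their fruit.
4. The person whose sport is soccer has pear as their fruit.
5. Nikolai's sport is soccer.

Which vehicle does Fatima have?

With clues 1–2, bike is impossible for Fatima's vehicle.
With clues 1–5, boat is impossible for Fatima's vehicle.
That leaves van.

van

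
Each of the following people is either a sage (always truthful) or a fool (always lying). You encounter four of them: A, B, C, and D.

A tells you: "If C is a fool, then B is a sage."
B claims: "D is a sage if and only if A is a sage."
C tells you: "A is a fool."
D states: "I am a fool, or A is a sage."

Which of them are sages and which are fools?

Consider A. Suppose A is a fool.
Then whichever role D has, D's statement has the wrong truth value — contradiction.
So A is a sage.
With that fixed, C's statement is false, so C is a fool.
With that fixed, D's statement is true, so D is a sage.
With that fixed, B's statement is true, so B is a sage.

A: sage, B: sage, C: fool, D: sage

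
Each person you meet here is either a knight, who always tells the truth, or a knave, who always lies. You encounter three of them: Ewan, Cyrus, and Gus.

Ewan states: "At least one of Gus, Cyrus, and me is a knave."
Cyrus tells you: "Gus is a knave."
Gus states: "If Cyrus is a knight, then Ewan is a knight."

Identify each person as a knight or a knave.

Ewan: knight, Cyrus: knave, Gus: knight

Consider Ewan. Suppose Ewan is a knave.
Then Ewan's own statement would have to be false, but it can't be — contradiction.
So Ewan is a knight.
With that fixed, Gus's statement is true, so Gus is a knight.
With that fixed, Cyrus's statement is false, so Cyrus is a knave.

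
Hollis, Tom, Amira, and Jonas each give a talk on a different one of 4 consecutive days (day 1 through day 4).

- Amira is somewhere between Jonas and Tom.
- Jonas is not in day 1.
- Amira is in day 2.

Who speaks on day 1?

With clue 1, Amira is ruled out for day 1.
With clues 1–2, Jonas is ruled out for day 1.
With clues 1–3, Hollis is ruled out for day 1.
So day 1 is Tom.

Tom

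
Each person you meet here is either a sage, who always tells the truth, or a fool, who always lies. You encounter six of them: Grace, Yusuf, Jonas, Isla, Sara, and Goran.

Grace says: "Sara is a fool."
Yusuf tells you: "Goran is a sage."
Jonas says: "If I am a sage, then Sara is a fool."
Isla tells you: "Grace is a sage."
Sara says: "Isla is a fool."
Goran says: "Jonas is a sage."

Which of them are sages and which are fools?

Grace: sage, Yusuf: sage, Jonas: sage, Isla: sage, Sara: fool, Goran: sage

Consider Grace. Suppose Grace is a fool.
Then no assignment of the remaining roles makes every statement match its speaker's type — contradiction.
So Grace is a sage.
With that fixed, Isla's statement is true, so Isla is a sage.
With that fixed, Sara's statement is false, so Sara is a fool.
With that fixed, Jonas's statement is true, so Jonas is a sage.
With that fixed, Goran's statement is true, so Goran is a sage.
With that fixed, Yusuf's statement is true, so Yusuf is a sage.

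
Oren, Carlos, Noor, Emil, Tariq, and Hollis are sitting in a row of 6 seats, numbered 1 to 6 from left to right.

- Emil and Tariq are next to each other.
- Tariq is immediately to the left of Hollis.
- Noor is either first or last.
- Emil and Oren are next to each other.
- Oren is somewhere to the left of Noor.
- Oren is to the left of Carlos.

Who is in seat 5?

With clues 1–2, Emil is ruled out for seat 5.
With clues 1–3, Noor is ruled out for seat 5.
With clues 1–4, Oren is ruled out for seat 5.
With clues 1–5, Tariq is ruled out for seat 5.
With clues 1–6, Hollis is ruled out for seat 5.
So seat 5 is Carlos.

Carlos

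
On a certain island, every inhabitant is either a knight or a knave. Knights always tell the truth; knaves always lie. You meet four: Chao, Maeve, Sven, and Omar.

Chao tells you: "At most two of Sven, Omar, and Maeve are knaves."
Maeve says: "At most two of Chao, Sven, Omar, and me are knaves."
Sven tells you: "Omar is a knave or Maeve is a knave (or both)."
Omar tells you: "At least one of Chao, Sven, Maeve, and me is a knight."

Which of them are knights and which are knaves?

Chao: knight, Maeve: knight, Sven: knave, Omar: knight

Consider Chao. Suppose Chao is a knave.
Then no assignment of the remaining roles makes every statement match its speaker's type — contradiction.
So Chao is a knight.
With that fixed, Omar's statement is true, so Omar is a knight.
With that fixed, Maeve's statement is true, so Maeve is a knight.
With that fixed, Sven's statement is false, so Sven is a knave.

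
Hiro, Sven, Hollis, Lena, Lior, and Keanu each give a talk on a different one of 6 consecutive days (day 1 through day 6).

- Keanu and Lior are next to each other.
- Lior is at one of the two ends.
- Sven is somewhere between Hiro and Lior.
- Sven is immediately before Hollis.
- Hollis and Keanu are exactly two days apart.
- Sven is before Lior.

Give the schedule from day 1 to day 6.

From clues 1–2: Lior is in {1,6}.
From clues 1–5: Sven is in {2,3}.
From clues 1–6: Hiro → day 1, Sven → day 2, Hollis → day 3, Lena → day 4, Keanu → day 5, Lior → day 6.

Hiro, Sven, Hollis, Lena, Keanu, Lior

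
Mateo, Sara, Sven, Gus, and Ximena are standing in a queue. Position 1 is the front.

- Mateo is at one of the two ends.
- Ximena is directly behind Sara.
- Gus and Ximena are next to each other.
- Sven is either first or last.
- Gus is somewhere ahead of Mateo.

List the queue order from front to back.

Sven, Sara, Ximena, Gus, Mateo

From clue 1: Mateo is in {1,5}.
From clues 1–4: Sara → position 2, Ximena → position 3, Gus → position 4.
From clues 1–5: Sven → position 1, Mateo → position 5.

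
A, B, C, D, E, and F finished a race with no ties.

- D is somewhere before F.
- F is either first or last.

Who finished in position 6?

With clue 1, D is ruled out for place 6.
With clues 1–2, A, B, C, and E are ruled out for place 6.
So place 6 is F.

F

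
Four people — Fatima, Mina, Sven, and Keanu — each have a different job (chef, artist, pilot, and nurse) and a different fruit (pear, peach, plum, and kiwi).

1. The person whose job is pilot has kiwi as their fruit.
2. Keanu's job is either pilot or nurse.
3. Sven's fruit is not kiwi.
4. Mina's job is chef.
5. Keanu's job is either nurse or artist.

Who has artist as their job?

With clues 1–2, Keanu is impossible for the one with job artist.
With clues 1–4, Mina is impossible for the one with job artist.
With clues 1–5, Fatima is impossible for the one with job artist.
That leaves Sven.

Sven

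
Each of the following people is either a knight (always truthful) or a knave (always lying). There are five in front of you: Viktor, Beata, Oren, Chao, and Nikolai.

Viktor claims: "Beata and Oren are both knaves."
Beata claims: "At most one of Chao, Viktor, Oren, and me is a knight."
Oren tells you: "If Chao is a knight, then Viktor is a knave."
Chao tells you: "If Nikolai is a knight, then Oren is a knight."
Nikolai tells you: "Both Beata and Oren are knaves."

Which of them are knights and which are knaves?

Viktor: knave, Beata: knave, Oren: knight, Chao: knight, Nikolai: knave

Consider Viktor. Suppose Viktor is a knight.
Then no assignment of the remaining roles makes every statement match its speaker's type — contradiction.
So Viktor is a knave.
With that fixed, Oren's statement is true, so Oren is a knight.
With that fixed, Chao's statement is true, so Chao is a knight.
With that fixed, Nikolai's statement is false, so Nikolai is a knave.
With that fixed, Beata's statement is false, so Beata is a knave.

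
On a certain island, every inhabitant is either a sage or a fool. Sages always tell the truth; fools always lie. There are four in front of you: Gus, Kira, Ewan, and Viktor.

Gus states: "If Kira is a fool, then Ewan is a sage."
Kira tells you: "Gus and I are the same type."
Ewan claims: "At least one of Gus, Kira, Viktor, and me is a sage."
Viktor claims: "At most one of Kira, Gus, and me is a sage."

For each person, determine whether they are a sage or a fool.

Consider Gus. Suppose Gus is a fool.
Then whichever role Kira has, Kira's statement has the wrong truth value — contradiction.
So Gus is a sage.
With that fixed, Ewan's statement is true, so Ewan is a sage.
Consider Kira. Suppose Kira is a fool.
Then whichever role Viktor has, Viktor's statement has the wrong truth value — contradiction.
So Kira is a sage.
With that fixed, Viktor's statement is false, so Viktor is a fool.

Gus: sage, Kira: sage, Ewan: sage, Viktor: fool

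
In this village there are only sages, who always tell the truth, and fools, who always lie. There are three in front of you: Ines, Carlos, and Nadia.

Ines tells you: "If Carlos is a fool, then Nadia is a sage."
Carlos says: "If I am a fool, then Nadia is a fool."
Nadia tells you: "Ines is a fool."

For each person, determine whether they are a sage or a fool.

Consider Ines. Suppose Ines is a fool.
Then no assignment of the remaining roles makes every statement match its speaker's type — contradiction.
So Ines is a sage.
With that fixed, Nadia's statement is false, so Nadia is a fool.
With that fixed, Carlos's statement is true, so Carlos is a sage.

Ines: sage, Carlos: sage, Nadia: fool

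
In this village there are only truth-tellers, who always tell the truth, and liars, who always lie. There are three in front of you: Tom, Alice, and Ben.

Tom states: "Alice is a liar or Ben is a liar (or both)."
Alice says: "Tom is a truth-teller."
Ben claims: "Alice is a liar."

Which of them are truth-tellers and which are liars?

Tom: truth-teller, Alice: truth-teller, Ben: liar

Consider Tom. Suppose Tom is a liar.
Then no assignment of the remaining roles makes every statement match its speaker's type — contradiction.
So Tom is a truth-teller.
With that fixed, Alice's statement is true, so Alice is a truth-teller.
With that fixed, Ben's statement is false, so Ben is a liar.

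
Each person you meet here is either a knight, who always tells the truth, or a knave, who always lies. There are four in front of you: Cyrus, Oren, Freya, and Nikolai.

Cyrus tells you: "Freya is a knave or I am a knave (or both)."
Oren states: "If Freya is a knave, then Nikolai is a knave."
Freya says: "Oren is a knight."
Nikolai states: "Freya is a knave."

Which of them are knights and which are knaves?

Consider Cyrus. Suppose Cyrus is a knave.
Then Cyrus's own statement would have to be false, but it can't be — contradiction.
So Cyrus is a knight.
Consider Oren. Suppose Oren is a knight.
Then no assignment of the remaining roles makes every statement match its speaker's type — contradiction.
So Oren is a knave.
With that fixed, Freya's statement is false, so Freya is a knave.
With that fixed, Nikolai's statement is true, so Nikolai is a knight.

Cyrus: knight, Oren: knave, Freya: knave, Nikolai: knight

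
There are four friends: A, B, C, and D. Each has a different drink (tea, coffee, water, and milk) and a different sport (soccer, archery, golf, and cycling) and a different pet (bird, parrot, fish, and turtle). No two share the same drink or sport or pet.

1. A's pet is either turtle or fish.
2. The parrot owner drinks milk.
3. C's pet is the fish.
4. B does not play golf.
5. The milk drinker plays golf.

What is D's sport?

With clues 1–5, archery, cycling, and soccer are impossible for D's sport.
That leaves golf.

golf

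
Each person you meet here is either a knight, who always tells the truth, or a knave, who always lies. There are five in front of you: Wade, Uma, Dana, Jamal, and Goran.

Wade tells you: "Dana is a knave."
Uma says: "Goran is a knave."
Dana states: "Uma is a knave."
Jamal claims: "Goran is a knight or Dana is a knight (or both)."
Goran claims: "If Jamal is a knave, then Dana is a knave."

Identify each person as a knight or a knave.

Consider Wade. Suppose Wade is a knight.
Then no assignment of the remaining roles makes every statement match its speaker's type — contradiction.
So Wade is a knave.
Consider Uma. Suppose Uma is a knight.
Then no assignment of the remaining roles makes every statement match its speaker's type — contradiction.
So Uma is a knave.
With that fixed, Dana's statement is true, so Dana is a knight.
With that fixed, Jamal's statement is true, so Jamal is a knight.
With that fixed, Goran's statement is true, so Goran is a knight.

Wade: knave, Uma: knave, Dana: knight, Jamal: knight, Goran: knight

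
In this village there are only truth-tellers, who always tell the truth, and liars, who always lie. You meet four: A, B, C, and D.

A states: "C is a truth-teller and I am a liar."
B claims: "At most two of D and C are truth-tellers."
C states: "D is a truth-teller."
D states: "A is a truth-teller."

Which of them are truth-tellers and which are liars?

A: liar, B: truth-teller, C: liar, D: liar

Regardless of anyone's role, B's statement is true, so B is a truth-teller.
Consider A. Suppose A is a truth-teller.
Then A's own statement would have to be true, but it can't be — contradiction.
So A is a liar.
With that fixed, D's statement is false, so D is a liar.
With that fixed, C's statement is false, so C is a liar.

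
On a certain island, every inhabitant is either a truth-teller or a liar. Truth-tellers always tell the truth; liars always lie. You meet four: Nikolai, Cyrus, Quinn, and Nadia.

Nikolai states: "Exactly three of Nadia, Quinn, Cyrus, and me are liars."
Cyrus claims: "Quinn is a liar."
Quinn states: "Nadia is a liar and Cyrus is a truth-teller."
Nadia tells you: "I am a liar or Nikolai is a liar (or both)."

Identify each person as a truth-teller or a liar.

Consider Nikolai. Suppose Nikolai is a truth-teller.
Then whichever role Nadia has, Nadia's statement has the wrong truth value — contradiction.
So Nikolai is a liar.
With that fixed, Nadia's statement is true, so Nadia is a truth-teller.
With that fixed, Quinn's statement is false, so Quinn is a liar.
With that fixed, Cyrus's statement is true, so Cyrus is a truth-teller.

Nikolai: liar, Cyrus: truth-teller, Quinn: liar, Nadia: truth-teller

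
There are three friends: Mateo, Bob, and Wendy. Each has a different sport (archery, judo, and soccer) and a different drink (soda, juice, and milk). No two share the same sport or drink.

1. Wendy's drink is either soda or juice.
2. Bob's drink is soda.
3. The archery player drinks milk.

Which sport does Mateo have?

archery

With clues 1–3, judo and soccer are impossible for Mateo's sport.
That leaves archery.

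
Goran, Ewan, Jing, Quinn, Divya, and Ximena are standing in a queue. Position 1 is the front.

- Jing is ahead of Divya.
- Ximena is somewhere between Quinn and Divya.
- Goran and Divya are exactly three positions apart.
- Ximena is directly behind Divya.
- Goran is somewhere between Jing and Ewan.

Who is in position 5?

With clues 1–4, Divya, Ewan, and Jing are ruled out for position 5.
With clues 1–5, Quinn and Ximena are ruled out for position 5.
So position 5 is Goran.

Goran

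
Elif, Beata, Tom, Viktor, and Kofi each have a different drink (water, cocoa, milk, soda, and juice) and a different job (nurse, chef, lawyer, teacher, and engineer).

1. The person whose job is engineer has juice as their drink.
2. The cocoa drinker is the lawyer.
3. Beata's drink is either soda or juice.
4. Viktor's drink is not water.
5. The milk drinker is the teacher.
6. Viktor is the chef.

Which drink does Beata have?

With clues 1–3, cocoa, milk, and water are impossible for Beata's drink.
With clues 1–6, soda is impossible for Beata's drink.
That leaves juice.

juice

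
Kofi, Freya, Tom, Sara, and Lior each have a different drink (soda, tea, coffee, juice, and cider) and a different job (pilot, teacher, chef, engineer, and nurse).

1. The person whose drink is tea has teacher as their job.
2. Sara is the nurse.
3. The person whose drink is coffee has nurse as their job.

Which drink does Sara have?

With clues 1–2, tea is impossible for Sara's drink.
With clues 1–3, cider, juice, and soda are impossible for Sara's drink.
That leaves coffee.

coffee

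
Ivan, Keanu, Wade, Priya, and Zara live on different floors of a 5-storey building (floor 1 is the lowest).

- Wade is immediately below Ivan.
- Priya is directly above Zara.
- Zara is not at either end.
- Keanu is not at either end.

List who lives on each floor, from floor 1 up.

Wade, Ivan, Keanu, Zara, Priya

From clue 1: Ivan is in {2,3,4,5}.
From clues 1–2: Keanu is in {1,3,5}.
From clues 1–3: Ivan is in {2,3,5}.
From clues 1–4: Wade → floor 1, Ivan → floor 2, Keanu → floor 3, Zara → floor 4, Priya → floor 5.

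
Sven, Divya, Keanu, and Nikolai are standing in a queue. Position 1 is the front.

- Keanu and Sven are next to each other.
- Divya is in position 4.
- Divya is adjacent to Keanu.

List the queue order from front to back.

From clues 1–2: Divya → position 4.
From clues 1–3: Nikolai → position 1, Sven → position 2, Keanu → position 3.

Nikolai, Sven, Keanu, Divya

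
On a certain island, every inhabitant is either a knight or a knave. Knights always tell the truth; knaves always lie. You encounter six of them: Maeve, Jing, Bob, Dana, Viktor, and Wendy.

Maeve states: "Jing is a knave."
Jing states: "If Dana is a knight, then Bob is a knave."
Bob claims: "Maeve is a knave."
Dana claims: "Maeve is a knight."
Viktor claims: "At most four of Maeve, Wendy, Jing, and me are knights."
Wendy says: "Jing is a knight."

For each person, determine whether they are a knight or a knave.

Regardless of anyone's role, Viktor's statement is true, so Viktor is a knight.
Consider Maeve. Suppose Maeve is a knight.
Then no assignment of the remaining roles makes every statement match its speaker's type — contradiction.
So Maeve is a knave.
With that fixed, Bob's statement is true, so Bob is a knight.
With that fixed, Dana's statement is false, so Dana is a knave.
With that fixed, Jing's statement is true, so Jing is a knight.
With that fixed, Wendy's statement is true, so Wendy is a knight.

Maeve: knave, Jing: knight, Bob: knight, Dana: knave, Viktor: knight, Wendy: knight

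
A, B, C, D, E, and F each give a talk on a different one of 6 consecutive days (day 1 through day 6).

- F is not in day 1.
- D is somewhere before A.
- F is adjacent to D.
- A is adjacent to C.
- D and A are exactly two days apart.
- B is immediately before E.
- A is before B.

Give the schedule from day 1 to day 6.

D, F, A, C, B, E

From clue 1: F is in {2,3,4,5,6}.
From clues 1–2: A is in {2,3,4,5,6}.
From clues 1–3: A is in {3,4,5,6}.
From clues 1–4: F is in {2,3,4}.
From clues 1–5: C is in {4,5,6}.
From clues 1–6: B is in {1,5}.
From clues 1–7: D → day 1, F → day 2, A → day 3, C → day 4, B → day 5, E → day 6.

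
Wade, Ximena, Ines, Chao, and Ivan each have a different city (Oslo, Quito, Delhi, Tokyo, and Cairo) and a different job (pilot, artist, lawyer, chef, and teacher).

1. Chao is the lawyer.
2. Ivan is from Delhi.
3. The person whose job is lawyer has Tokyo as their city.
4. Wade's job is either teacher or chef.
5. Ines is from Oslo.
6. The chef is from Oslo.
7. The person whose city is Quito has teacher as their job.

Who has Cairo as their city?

With clues 1–2, Ivan is impossible for the one with city Cairo.
With clues 1–3, Chao is impossible for the one with city Cairo.
With clues 1–5, Ines is impossible for the one with city Cairo.
With clues 1–7, Wade is impossible for the one with city Cairo.
That leaves Ximena.

Ximena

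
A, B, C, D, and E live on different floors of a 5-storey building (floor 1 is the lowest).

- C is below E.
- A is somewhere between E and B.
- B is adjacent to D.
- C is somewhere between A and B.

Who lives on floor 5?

E

With clue 1, C is ruled out for floor 5.
With clues 1–2, A is ruled out for floor 5.
With clues 1–4, B and D are ruled out for floor 5.
So floor 5 is E.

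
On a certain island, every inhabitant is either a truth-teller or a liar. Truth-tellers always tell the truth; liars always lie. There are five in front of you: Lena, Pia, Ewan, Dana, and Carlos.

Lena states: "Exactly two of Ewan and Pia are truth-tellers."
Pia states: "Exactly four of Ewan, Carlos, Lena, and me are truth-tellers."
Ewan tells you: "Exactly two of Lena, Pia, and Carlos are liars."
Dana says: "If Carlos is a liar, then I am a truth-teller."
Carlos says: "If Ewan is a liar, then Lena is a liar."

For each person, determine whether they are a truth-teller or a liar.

Lena: liar, Pia: liar, Ewan: truth-teller, Dana: truth-teller, Carlos: truth-teller

Consider Lena. Suppose Lena is a truth-teller.
Then no assignment of the remaining roles makes every statement match its speaker's type — contradiction.
So Lena is a liar.
With that fixed, Pia's statement is false, so Pia is a liar.
With that fixed, Carlos's statement is true, so Carlos is a truth-teller.
With that fixed, Ewan's statement is true, so Ewan is a truth-teller.
With that fixed, Dana's statement is true, so Dana is a truth-teller.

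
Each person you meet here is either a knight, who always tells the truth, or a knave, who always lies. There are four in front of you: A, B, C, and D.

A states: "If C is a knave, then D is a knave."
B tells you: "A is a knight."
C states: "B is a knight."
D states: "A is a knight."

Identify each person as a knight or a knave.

Consider A. Suppose A is a knave.
Then no assignment of the remaining roles makes every statement match its speaker's type — contradiction.
So A is a knight.
With that fixed, B's statement is true, so B is a knight.
With that fixed, C's statement is true, so C is a knight.
With that fixed, D's statement is true, so D is a knight.

A: knight, B: knight, C: knight, D: knight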